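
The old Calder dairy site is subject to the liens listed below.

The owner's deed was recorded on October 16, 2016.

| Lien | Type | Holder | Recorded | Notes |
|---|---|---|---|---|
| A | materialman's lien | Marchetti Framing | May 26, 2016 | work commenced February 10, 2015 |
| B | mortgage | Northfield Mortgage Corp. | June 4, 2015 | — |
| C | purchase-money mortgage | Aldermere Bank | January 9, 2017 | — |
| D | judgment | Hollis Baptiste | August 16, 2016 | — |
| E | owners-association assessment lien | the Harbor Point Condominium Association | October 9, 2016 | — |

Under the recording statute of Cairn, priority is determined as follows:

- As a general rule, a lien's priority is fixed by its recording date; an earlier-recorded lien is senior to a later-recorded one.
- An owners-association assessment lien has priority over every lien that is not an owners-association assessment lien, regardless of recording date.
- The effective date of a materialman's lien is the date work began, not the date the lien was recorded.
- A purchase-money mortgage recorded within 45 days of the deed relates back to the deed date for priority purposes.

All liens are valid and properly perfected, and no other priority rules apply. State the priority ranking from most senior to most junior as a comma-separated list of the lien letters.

E, A, B, D, C

Effective dates: A relates back to February 10, 2015 (work commenced); C missed the 45-day window (85 days after the deed), so its recording date stands.
E is an owners-association assessment lien and takes priority over every other lien.
The other liens, earliest effective date first: A (February 10, 2015), B (June 4, 2015), D (August 16, 2016), C (January 9, 2017).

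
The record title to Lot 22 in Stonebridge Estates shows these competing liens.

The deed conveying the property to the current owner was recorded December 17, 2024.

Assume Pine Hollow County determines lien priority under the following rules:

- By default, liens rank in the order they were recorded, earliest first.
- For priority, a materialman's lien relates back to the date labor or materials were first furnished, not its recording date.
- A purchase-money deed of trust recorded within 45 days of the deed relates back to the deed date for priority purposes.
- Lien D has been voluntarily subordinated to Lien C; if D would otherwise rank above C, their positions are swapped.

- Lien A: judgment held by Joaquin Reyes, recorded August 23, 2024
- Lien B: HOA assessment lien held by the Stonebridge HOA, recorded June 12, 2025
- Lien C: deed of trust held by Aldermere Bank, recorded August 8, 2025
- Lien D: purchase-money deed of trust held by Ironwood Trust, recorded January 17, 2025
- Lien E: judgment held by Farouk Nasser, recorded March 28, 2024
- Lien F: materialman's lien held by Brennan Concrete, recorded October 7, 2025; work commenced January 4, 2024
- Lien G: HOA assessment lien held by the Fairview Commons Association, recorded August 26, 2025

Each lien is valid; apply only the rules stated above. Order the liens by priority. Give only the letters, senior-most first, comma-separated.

F, E, A, C, B, D, G

Effective dates: D was recorded within the 45-day window, so its effective date is the deed date December 17, 2024; F is treated as recorded January 4, 2024, the work-commencement date.
By effective date, earliest first: F (January 4, 2024), E (March 28, 2024), A (August 23, 2024), D (December 17, 2024), B (June 12, 2025), C (August 8, 2025), G (August 26, 2025).
The subordination applies — D was senior to C — so D and C swap.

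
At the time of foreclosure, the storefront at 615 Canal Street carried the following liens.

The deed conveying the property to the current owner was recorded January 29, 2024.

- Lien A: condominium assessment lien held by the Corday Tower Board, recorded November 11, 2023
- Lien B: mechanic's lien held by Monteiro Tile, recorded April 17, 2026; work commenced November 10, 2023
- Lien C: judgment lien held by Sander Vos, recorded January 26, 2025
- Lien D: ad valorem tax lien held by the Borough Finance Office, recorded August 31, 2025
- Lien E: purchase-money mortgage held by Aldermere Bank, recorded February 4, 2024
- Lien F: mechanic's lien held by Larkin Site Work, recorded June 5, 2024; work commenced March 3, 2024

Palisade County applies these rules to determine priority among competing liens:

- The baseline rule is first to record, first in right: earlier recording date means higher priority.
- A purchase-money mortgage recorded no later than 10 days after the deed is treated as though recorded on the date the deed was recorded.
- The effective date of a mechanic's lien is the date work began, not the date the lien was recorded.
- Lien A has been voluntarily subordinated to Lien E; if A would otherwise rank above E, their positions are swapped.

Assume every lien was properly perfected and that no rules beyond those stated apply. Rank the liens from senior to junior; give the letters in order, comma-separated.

Effective dates after the stated exceptions: B relates back to November 10, 2023 (work commenced); E relates back to the deed date January 29, 2024; F's effective date is March 3, 2024, when work began.
Ordering by effective date: B (November 10, 2023), A (November 11, 2023), E (January 29, 2024), F (March 3, 2024), C (January 26, 2025), D (August 31, 2025).
A would otherwise be senior to E, so under the subordination agreement A and E exchange positions.

B, E, A, F, C, D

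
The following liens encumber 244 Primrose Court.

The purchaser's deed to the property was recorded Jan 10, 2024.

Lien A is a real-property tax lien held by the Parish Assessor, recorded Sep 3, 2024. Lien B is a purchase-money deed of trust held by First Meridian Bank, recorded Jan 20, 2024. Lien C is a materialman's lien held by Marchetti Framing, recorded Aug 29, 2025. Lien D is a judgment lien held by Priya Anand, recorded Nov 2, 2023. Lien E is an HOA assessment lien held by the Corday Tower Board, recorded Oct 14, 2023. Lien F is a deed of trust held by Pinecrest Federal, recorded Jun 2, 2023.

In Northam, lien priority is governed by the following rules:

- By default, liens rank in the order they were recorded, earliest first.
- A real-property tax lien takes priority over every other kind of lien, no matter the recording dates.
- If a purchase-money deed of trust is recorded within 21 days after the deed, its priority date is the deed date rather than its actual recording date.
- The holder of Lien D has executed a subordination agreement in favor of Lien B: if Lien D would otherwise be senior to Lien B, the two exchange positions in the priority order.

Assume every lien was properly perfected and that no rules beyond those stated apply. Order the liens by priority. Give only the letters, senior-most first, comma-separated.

Effective dates after the stated exceptions: B relates back to the deed date Jan 10, 2024.
A, as a real-property tax lien, has superpriority and ranks first.
Remaining liens by effective date: F (Jun 2, 2023), E (Oct 14, 2023), D (Nov 2, 2023), B (Jan 10, 2024), C (Aug 29, 2025).
The subordination applies — D was senior to B — so D and B swap.

A, F, E, B, D, C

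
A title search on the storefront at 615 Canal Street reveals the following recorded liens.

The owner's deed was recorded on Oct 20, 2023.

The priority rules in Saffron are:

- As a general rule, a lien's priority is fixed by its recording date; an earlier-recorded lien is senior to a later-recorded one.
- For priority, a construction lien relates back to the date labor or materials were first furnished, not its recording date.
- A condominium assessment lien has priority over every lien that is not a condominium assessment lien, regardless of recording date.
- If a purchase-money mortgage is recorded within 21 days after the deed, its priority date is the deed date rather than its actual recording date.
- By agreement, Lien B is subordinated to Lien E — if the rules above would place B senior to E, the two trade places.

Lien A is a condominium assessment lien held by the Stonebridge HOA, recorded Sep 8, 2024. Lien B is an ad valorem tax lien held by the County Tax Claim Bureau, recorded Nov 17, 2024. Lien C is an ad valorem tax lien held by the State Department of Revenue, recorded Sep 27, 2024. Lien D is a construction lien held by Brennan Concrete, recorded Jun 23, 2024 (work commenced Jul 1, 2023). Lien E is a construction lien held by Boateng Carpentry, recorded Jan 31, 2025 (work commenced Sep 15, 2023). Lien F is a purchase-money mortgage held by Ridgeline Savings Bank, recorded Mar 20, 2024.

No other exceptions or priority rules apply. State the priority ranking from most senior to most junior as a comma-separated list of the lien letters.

Effective dates after the stated exceptions: D's effective date is Jul 1, 2023, when work began; E relates back to Sep 15, 2023 (work commenced); F was recorded 152 days after the deed, outside the 21-day window, so it keeps its recording date.
A is a condominium assessment lien, so it outranks all other liens regardless of date.
Among the remaining liens, by effective date: D (Jul 1, 2023), E (Sep 15, 2023), F (Mar 20, 2024), C (Sep 27, 2024), B (Nov 17, 2024).
B is already junior to E, so the subordination agreement changes nothing.

A, D, E, F, C, B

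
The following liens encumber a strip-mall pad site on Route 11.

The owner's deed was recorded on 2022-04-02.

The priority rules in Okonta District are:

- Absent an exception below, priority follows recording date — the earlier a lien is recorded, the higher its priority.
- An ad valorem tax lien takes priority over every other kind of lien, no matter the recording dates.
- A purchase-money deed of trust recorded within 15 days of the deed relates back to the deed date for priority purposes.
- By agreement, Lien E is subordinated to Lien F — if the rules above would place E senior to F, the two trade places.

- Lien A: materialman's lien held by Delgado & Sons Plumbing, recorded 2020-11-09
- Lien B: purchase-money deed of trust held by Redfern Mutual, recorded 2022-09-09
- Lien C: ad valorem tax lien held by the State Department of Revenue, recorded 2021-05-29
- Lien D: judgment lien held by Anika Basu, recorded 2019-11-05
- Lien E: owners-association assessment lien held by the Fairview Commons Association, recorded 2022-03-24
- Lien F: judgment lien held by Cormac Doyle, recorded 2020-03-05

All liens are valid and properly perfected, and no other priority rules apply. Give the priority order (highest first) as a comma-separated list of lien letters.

First, effective dates: B was recorded 160 days after the deed — beyond 15 days — so no relation-back applies.
C, as an ad valorem tax lien, has superpriority and ranks first.
Ordering the rest by effective date: D (2019-11-05), F (2020-03-05), A (2020-11-09), E (2022-03-24), B (2022-09-09).
E is already junior to F, so the subordination agreement changes nothing.

C, D, F, A, E, B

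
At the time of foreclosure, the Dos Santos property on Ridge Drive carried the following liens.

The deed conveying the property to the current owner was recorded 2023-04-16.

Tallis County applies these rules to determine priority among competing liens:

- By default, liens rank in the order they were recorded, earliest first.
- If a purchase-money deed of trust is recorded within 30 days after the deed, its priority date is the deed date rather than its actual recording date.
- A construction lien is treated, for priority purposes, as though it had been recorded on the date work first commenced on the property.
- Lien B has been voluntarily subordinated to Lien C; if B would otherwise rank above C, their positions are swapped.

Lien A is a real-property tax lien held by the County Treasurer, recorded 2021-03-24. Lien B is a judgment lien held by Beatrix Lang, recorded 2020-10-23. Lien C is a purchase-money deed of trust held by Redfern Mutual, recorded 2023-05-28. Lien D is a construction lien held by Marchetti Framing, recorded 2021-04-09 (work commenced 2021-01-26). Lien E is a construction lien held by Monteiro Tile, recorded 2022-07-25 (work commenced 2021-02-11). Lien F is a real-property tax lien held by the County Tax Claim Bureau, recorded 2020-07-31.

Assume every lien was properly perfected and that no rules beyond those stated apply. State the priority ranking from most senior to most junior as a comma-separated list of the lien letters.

Effective dates: C missed the 30-day window (42 days after the deed), so its recording date stands; D is treated as recorded 2021-01-26, the work-commencement date; E's effective date is 2021-02-11, when work began.
By effective date: F (2020-07-31), B (2020-10-23), D (2021-01-26), E (2021-02-11), A (2021-03-24), C (2023-05-28).
B is senior to C before the subordination, so the two trade places.

F, C, D, E, A, B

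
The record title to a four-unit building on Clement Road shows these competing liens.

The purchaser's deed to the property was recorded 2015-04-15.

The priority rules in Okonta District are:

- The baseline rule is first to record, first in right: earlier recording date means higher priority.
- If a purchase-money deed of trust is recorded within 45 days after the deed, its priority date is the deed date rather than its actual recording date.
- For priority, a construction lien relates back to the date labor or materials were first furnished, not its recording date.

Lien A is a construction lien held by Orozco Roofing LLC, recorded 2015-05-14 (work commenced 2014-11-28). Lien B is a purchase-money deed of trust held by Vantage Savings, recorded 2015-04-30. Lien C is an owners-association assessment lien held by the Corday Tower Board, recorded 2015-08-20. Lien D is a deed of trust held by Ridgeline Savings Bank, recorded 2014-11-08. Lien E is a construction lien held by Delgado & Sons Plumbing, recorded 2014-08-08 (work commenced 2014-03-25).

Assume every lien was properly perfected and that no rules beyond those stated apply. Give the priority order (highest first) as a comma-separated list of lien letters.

E, D, A, B, C

Effective dates after the stated exceptions: A is treated as recorded 2014-11-28, the work-commencement date; B's effective date is the deed date, 2015-04-15; E relates back to 2014-03-25 (work commenced).
By effective date, earliest first: E (2014-03-25), D (2014-11-08), A (2014-11-28), B (2015-04-15), C (2015-08-20).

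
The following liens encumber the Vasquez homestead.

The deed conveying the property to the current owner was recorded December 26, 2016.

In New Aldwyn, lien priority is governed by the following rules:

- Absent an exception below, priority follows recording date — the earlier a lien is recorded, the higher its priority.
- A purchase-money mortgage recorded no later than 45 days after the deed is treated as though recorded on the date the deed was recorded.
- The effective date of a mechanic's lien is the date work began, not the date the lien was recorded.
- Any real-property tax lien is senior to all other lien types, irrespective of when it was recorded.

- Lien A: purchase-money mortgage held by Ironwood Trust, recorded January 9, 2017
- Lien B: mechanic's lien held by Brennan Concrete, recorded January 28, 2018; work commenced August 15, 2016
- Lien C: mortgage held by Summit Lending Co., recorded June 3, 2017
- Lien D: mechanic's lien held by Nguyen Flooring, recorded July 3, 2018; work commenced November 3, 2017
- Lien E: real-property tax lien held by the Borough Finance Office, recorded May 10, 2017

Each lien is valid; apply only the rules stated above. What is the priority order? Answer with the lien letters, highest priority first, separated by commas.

Adjusting effective dates: A was recorded within the 45-day window, so its effective date is the deed date December 26, 2016; B relates back to August 15, 2016 (work commenced); D relates back to November 3, 2017 (work commenced).
As a real-property tax lien, E is senior to every other lien.
Among the remaining liens, by effective date: B (August 15, 2016), A (December 26, 2016), C (June 3, 2017), D (November 3, 2017).

E, B, A, C, D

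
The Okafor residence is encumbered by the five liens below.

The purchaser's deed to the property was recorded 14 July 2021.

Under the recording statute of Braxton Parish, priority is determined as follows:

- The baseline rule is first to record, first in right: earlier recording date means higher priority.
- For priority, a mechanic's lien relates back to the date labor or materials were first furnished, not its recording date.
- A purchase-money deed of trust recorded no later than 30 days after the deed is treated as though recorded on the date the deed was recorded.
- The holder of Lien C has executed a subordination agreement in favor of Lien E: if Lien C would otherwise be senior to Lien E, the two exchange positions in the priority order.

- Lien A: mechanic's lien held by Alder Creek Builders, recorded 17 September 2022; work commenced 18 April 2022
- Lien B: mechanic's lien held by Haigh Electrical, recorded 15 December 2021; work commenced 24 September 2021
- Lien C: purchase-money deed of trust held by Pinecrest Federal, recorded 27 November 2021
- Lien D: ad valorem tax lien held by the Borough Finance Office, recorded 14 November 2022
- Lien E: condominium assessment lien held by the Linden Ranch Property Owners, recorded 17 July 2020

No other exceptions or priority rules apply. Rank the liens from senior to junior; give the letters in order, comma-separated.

E, B, C, A, D

Effective dates: A relates back to 18 April 2022 (work commenced); B relates back to 24 September 2021 (work commenced); C missed the 30-day window (136 days after the deed), so its recording date stands.
Sorted by effective date: E (17 July 2020), B (24 September 2021), C (27 November 2021), A (18 April 2022), D (14 November 2022).
Since C is not senior to E, the subordination leaves the order unchanged.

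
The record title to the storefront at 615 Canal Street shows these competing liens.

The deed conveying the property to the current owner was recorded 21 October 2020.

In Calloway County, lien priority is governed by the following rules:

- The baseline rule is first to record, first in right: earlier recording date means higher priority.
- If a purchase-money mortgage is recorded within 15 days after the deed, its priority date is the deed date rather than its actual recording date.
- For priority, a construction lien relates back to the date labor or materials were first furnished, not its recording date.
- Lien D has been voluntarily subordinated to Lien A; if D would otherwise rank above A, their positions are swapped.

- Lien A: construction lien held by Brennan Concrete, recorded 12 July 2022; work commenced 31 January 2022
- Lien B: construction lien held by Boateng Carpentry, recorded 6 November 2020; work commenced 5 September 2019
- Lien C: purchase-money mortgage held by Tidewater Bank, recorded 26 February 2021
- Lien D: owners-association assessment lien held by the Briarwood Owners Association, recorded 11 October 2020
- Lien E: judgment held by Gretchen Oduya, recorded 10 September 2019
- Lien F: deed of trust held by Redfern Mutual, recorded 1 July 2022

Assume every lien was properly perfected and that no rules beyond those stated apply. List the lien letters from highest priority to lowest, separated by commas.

B, E, A, C, D, F

Effective dates: A is treated as recorded 31 January 2022, the work-commencement date; B is treated as recorded 5 September 2019, the work-commencement date; C missed the 15-day window (128 days after the deed), so its recording date stands.
Ordering by effective date: B (5 September 2019), E (10 September 2019), D (11 October 2020), C (26 February 2021), A (31 January 2022), F (1 July 2022).
D is senior to A before the subordination, so the two trade places.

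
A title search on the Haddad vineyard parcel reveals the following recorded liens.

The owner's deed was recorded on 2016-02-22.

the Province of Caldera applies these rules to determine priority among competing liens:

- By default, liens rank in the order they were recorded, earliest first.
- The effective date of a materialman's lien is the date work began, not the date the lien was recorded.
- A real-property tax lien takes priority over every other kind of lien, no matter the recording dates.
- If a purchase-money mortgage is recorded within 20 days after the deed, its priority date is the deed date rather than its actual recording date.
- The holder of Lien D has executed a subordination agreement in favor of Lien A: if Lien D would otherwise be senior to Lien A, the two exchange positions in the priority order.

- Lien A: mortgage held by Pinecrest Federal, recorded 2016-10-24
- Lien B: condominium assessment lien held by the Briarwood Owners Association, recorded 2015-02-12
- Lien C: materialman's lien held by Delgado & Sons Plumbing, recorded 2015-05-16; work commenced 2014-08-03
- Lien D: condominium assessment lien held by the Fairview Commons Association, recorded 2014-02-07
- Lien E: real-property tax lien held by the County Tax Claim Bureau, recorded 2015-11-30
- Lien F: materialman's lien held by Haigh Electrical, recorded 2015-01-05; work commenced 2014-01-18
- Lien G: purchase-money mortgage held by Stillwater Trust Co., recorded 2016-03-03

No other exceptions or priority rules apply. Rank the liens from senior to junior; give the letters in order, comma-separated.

Effective dates after the stated exceptions: C relates back to 2014-08-03 (work commenced); F is treated as recorded 2014-01-18, the work-commencement date; G was recorded within the 20-day window, so its effective date is the deed date 2016-02-22.
E, as a real-property tax lien, has superpriority and ranks first.
Among the remaining liens, by effective date: F (2014-01-18), D (2014-02-07), C (2014-08-03), B (2015-02-12), G (2016-02-22), A (2016-10-24).
D is senior to A before the subordination, so the two trade places.

E, F, A, C, B, G, D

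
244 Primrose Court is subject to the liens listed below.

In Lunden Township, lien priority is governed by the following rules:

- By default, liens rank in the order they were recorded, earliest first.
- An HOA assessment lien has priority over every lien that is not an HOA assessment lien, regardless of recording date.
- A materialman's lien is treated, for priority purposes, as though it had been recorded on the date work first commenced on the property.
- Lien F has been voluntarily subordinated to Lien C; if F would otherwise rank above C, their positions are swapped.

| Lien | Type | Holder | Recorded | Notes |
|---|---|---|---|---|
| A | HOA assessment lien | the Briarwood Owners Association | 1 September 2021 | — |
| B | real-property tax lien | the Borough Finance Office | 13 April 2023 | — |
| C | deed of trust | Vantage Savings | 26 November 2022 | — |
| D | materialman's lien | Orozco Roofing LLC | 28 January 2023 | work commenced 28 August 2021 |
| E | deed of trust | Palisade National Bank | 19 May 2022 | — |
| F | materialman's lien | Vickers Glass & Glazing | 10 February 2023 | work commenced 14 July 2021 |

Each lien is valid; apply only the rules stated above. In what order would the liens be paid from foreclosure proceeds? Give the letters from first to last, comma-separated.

Adjusting effective dates: D's effective date is 28 August 2021, when work began; F is treated as recorded 14 July 2021, the work-commencement date.
A is an HOA assessment lien and takes priority over every other lien.
Among the remaining liens, by effective date: F (14 July 2021), D (28 August 2021), E (19 May 2022), C (26 November 2022), B (13 April 2023).
F would otherwise be senior to C, so under the subordination agreement F and C exchange positions.

A, C, D, E, F, B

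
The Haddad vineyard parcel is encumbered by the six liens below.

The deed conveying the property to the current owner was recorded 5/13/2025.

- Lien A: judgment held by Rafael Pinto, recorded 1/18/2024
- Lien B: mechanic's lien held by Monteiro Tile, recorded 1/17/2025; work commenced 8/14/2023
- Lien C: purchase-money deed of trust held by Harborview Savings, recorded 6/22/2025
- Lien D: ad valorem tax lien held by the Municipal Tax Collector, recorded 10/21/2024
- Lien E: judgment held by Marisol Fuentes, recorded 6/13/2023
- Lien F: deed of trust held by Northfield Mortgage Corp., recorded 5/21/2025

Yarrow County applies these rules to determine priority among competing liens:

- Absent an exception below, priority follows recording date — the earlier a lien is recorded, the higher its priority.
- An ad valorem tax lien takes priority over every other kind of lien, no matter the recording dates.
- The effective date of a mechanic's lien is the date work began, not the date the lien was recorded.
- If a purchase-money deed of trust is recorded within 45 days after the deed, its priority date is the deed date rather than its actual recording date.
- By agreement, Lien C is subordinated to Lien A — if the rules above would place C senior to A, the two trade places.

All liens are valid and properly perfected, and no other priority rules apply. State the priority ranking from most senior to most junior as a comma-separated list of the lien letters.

D, E, B, A, C, F

Effective dates after the stated exceptions: B's effective date is 8/14/2023, when work began; C's effective date is the deed date, 5/13/2025.
D is an ad valorem tax lien and takes priority over every other lien.
Remaining liens by effective date: E (6/13/2023), B (8/14/2023), A (1/18/2024), C (5/13/2025), F (5/21/2025).
C already ranks below A; the subordination has no effect.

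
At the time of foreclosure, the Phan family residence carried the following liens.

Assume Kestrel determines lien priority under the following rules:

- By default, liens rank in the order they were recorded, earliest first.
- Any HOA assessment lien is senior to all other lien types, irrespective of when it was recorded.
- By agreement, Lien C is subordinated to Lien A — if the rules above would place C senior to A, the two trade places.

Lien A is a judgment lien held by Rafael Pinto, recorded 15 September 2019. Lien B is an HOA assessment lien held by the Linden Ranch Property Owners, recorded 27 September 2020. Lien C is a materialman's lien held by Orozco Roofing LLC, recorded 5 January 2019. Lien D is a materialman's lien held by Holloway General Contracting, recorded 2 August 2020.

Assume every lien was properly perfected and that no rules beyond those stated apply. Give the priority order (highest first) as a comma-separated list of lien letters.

B is an HOA assessment lien, so it outranks all other liens regardless of date.
Remaining liens by effective date: C (5 January 2019), A (15 September 2019), D (2 August 2020).
C is senior to A before the subordination, so the two trade places.

B, A, C, D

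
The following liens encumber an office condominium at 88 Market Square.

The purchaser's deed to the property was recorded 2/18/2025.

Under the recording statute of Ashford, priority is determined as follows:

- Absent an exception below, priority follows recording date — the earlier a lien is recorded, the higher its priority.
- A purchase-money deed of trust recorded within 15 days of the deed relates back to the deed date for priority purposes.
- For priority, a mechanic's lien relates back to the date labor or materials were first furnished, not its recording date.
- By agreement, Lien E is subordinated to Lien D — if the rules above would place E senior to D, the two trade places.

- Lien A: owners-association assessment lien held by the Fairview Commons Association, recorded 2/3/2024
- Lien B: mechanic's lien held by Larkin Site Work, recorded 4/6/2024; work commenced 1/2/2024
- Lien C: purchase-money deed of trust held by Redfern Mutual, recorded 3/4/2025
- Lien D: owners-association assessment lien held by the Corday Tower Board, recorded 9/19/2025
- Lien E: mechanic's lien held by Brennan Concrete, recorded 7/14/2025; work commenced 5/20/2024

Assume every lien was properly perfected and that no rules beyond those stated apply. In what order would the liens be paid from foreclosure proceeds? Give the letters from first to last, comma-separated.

Effective dates: B's effective date is 1/2/2024, when work began; C relates back to the deed date 2/18/2025; E relates back to 5/20/2024 (work commenced).
Ordering by effective date: B (1/2/2024), A (2/3/2024), E (5/20/2024), C (2/18/2025), D (9/19/2025).
E would otherwise be senior to D, so under the subordination agreement E and D exchange positions.

B, A, D, C, E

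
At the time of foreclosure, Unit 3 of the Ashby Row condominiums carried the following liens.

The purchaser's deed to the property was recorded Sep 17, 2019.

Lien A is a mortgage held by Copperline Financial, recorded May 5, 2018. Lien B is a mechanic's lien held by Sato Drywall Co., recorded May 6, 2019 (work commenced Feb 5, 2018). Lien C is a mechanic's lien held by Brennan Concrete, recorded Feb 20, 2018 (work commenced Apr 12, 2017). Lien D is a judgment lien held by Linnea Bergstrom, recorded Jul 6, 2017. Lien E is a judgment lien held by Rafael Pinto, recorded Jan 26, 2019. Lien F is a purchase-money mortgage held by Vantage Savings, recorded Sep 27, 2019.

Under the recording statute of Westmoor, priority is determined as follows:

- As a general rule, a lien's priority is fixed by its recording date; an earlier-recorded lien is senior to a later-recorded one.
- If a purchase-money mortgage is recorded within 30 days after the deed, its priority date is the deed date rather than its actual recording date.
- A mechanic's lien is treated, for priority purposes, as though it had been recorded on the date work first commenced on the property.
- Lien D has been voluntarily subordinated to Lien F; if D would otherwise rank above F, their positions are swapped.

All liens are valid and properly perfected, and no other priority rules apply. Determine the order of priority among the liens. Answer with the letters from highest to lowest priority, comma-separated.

C, F, B, A, E, D

First, effective dates: B is treated as recorded Feb 5, 2018, the work-commencement date; C relates back to Apr 12, 2017 (work commenced); F relates back to the deed date Sep 17, 2019.
Ordering by effective date: C (Apr 12, 2017), D (Jul 6, 2017), B (Feb 5, 2018), A (May 5, 2018), E (Jan 26, 2019), F (Sep 17, 2019).
D would otherwise be senior to F, so under the subordination agreement D and F exchange positions.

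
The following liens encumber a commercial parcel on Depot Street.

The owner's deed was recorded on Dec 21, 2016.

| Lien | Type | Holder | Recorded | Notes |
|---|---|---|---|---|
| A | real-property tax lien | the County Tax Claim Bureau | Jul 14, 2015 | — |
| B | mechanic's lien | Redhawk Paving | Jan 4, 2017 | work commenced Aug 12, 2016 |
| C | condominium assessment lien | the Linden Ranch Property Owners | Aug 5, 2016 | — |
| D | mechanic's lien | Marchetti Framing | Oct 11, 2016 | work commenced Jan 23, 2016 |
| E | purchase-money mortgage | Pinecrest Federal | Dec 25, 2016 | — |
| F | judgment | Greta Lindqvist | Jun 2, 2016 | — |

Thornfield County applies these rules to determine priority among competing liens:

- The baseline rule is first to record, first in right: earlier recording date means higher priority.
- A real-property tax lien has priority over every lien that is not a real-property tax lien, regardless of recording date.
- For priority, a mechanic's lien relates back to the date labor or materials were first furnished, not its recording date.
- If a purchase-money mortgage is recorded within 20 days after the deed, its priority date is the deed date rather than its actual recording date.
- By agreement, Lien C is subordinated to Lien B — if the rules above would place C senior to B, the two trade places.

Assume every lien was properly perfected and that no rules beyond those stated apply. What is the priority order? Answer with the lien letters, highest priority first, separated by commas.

A, D, F, B, C, E

First, effective dates: B relates back to Aug 12, 2016 (work commenced); D relates back to Jan 23, 2016 (work commenced); E's effective date is the deed date, Dec 21, 2016.
A is a real-property tax lien and takes priority over every other lien.
Remaining liens by effective date: D (Jan 23, 2016), F (Jun 2, 2016), C (Aug 5, 2016), B (Aug 12, 2016), E (Dec 21, 2016).
Because C would otherwise rank above B, the subordination swaps them.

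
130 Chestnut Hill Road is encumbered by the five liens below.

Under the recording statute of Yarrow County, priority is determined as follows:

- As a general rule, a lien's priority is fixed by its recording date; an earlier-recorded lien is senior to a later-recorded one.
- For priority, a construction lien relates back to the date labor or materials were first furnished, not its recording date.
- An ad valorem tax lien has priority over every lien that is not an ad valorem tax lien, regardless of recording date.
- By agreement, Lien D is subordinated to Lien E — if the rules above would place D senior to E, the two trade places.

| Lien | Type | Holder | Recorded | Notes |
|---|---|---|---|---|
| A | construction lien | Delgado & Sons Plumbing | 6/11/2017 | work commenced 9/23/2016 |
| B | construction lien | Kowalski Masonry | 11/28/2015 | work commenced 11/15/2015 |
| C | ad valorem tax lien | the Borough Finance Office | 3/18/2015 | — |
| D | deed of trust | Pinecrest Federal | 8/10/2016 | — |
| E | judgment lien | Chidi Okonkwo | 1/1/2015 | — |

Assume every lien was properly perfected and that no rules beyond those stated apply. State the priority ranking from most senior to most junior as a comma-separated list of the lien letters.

Effective dates: A is treated as recorded 9/23/2016, the work-commencement date; B relates back to 11/15/2015 (work commenced).
As an ad valorem tax lien, C is senior to every other lien.
Ordering the rest by effective date: E (1/1/2015), B (11/15/2015), D (8/10/2016), A (9/23/2016).
Since D is not senior to E, the subordination leaves the order unchanged.

C, E, B, D, A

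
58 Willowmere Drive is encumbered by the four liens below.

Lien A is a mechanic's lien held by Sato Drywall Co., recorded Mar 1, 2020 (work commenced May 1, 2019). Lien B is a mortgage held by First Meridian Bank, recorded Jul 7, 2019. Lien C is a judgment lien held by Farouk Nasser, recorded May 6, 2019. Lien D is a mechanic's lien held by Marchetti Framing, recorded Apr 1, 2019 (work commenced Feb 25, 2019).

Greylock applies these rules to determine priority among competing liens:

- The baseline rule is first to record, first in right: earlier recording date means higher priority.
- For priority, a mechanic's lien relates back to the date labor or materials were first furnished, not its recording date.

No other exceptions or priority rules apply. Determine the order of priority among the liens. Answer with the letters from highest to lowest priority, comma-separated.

First, effective dates: A is treated as recorded May 1, 2019, the work-commencement date; D is treated as recorded Feb 25, 2019, the work-commencement date.
By effective date: D (Feb 25, 2019), A (May 1, 2019), C (May 6, 2019), B (Jul 7, 2019).

D, A, C, B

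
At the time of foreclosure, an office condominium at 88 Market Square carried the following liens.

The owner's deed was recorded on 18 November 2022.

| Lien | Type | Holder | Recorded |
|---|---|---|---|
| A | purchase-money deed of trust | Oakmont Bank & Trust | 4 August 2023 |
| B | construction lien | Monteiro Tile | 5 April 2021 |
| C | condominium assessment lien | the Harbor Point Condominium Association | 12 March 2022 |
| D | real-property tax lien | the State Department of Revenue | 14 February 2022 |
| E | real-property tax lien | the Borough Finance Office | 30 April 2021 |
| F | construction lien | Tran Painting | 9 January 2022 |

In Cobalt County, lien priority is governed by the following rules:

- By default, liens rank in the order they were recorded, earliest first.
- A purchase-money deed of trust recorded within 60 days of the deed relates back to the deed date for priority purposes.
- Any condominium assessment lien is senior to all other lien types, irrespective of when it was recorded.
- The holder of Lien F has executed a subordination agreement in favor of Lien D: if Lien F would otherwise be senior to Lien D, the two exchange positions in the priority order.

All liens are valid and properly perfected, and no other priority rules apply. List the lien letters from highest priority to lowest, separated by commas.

Effective dates after the stated exceptions: A was recorded 259 days after the deed — beyond 60 days — so no relation-back applies.
C, as a condominium assessment lien, has superpriority and ranks first.
Among the remaining liens, by effective date: B (5 April 2021), E (30 April 2021), F (9 January 2022), D (14 February 2022), A (4 August 2023).
F would otherwise be senior to D, so under the subordination agreement F and D exchange positions.

C, B, E, D, F, A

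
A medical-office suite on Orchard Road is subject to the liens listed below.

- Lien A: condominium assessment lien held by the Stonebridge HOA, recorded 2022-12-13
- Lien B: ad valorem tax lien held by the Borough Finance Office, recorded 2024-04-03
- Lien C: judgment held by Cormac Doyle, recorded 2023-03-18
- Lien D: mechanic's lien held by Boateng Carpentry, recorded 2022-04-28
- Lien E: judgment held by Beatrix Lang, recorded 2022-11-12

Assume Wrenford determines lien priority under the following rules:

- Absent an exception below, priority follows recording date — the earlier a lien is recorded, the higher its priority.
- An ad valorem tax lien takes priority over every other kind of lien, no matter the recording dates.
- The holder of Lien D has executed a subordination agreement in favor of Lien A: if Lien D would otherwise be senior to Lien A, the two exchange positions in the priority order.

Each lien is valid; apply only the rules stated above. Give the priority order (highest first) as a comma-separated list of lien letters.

B, A, E, D, C

B is an ad valorem tax lien and takes priority over every other lien.
The other liens, earliest effective date first: D (2022-04-28), E (2022-11-12), A (2022-12-13), C (2023-03-18).
D is senior to A before the subordination, so the two trade places.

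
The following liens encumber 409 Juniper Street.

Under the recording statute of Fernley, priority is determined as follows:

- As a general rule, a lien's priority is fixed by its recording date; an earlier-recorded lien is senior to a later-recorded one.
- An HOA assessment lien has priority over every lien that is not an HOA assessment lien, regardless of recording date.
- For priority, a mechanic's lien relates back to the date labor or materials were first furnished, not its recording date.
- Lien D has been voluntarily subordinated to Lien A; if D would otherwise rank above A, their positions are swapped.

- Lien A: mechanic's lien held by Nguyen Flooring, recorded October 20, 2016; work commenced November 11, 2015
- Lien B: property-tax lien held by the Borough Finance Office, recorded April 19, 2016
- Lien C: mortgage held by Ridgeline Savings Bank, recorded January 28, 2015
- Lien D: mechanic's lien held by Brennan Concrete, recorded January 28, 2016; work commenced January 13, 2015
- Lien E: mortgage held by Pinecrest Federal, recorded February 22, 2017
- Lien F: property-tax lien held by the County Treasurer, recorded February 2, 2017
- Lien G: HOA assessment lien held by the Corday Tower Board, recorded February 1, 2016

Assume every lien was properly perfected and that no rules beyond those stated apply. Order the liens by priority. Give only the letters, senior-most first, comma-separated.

G, A, C, D, B, F, E

Adjusting effective dates: A relates back to November 11, 2015 (work commenced); D is treated as recorded January 13, 2015, the work-commencement date.
G is an HOA assessment lien, so it outranks all other liens regardless of date.
Among the remaining liens, by effective date: D (January 13, 2015), C (January 28, 2015), A (November 11, 2015), B (April 19, 2016), F (February 2, 2017), E (February 22, 2017).
D is senior to A before the subordination, so the two trade places.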